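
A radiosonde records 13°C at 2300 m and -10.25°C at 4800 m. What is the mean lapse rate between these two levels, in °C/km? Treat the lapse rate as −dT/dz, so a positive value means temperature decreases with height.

Γ = −ΔT/Δz = (13 − (-10.25)) / (4800 − 2300) m
  = 23.25°C / 2.5 km = 9.3°C/km

9.3°C/km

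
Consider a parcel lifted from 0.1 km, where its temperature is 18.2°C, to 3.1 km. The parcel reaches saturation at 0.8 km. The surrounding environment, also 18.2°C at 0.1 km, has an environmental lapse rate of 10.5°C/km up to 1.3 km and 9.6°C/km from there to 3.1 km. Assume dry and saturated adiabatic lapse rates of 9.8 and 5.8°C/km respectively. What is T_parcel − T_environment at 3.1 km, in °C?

+9.68°C (parcel warmer than environment)

Parcel:
  100 → 800 m (dry, 9.8°C/km): ΔT = -9.8 × 0.7 = -6.86°C → T = 11.34°C
  800 → 3100 m (saturated, 5.8°C/km): ΔT = -5.8 × 2.3 = -13.34°C → T = -2°C
Environment:
  100 → 1300 m (environment, lower layer, 10.5°C/km): ΔT = -10.5 × 1.2 = -12.6°C → T = 5.6°C
  1300 → 3100 m (environment, upper layer, 9.6°C/km): ΔT = -9.6 × 1.8 = -17.28°C → T = -11.68°C
T_parcel − T_env = -2 − (-11.68) = +9.68°C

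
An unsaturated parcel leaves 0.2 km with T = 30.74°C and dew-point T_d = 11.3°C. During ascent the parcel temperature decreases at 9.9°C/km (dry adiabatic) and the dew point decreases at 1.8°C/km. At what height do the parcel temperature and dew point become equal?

T and T_d converge at 9.9 − 1.8 = 8.1°C per km
Height above start = (30.74 − 11.3) / 8.1 = 2.4 km
LCL altitude = 200 m + 2400 m = 2600 m

2.6 km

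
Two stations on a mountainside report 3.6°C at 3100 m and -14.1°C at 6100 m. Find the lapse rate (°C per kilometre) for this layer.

5.9°C/km

Γ = −ΔT/Δz = (3.6 − (-14.1)) / (6100 − 3100) m
  = 17.7°C / 3 km = 5.9°C/km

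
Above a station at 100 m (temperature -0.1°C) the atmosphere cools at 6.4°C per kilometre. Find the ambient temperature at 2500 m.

Environmental to 2500 m: -6.4 × 2.4 km = -15.36°C, so T = -15.46°C.

-15.46°C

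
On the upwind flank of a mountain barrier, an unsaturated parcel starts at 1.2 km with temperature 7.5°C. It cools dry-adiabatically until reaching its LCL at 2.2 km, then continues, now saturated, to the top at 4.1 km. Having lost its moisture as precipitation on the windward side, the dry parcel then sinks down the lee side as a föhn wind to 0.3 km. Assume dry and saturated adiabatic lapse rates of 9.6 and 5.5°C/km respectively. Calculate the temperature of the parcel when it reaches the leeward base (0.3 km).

Dry to 2200 m: -9.6 × 1 km = -9.6°C, so T = -2.1°C.
Saturated to 4100 m: -5.5 × 1.9 km = -10.45°C, so T = -12.55°C.
Dry descent to 300 m: +9.6 × 3.8 km = +36.48°C, so T = 23.93°C.

23.93°C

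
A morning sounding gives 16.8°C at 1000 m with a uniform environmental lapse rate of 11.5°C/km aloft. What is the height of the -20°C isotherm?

4200 m

Height above start = (16.8 − (-20)) / 11.5 = 3.2 km
Altitude = 1000 m + 3200 m = 4200 m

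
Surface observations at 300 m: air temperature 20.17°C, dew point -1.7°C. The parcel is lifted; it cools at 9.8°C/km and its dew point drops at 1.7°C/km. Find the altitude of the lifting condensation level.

T and T_d converge at 9.8 − 1.7 = 8.1°C per km
Height above start = (20.17 − (-1.7)) / 8.1 = 2.7 km
LCL altitude = 300 m + 2700 m = 3000 m

3000 m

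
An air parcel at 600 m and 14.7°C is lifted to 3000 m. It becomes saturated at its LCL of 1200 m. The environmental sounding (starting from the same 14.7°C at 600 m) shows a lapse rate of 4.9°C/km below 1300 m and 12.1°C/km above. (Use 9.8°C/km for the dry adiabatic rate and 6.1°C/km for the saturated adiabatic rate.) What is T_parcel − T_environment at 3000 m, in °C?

+7.14°C (parcel warmer than environment)

Parcel:
  600 → 1200 m (dry, 9.8°C/km): ΔT = -9.8 × 0.6 = -5.88°C → T = 8.82°C
  1200 → 3000 m (saturated, 6.1°C/km): ΔT = -6.1 × 1.8 = -10.98°C → T = -2.16°C
Environment:
  600 → 1300 m (environment, lower layer, 4.9°C/km): ΔT = -4.9 × 0.7 = -3.43°C → T = 11.27°C
  1300 → 3000 m (environment, upper layer, 12.1°C/km): ΔT = -12.1 × 1.7 = -20.57°C → T = -9.3°C
T_parcel − T_env = -2.16 − (-9.3) = +7.14°C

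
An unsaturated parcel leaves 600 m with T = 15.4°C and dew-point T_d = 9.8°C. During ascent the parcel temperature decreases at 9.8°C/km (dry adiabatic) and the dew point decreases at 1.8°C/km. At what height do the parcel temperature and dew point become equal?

T and T_d converge at 9.8 − 1.8 = 8°C per km
Height above start = (15.4 − 9.8) / 8 = 0.7 km
LCL altitude = 600 m + 700 m = 1300 m

1300 m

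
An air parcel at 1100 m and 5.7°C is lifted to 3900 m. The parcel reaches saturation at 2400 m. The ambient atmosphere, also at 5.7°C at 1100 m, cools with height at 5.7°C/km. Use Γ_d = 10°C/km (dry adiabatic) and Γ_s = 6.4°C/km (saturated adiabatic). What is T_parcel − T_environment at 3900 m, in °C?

-6.64°C (parcel cooler than environment)

Parcel:
  From 1100 m to 2400 m (dry): cools by 10 × 1.3 = 13°C, giving -7.3°C.
  From 2400 m to 3900 m (saturated): cools by 6.4 × 1.5 = 9.6°C, giving -16.9°C.
Environment:
  From 1100 m to 3900 m (environment): cools by 5.7 × 2.8 = 15.96°C, giving -10.26°C.
T_parcel − T_env = -16.9 − (-10.26) = -6.64°C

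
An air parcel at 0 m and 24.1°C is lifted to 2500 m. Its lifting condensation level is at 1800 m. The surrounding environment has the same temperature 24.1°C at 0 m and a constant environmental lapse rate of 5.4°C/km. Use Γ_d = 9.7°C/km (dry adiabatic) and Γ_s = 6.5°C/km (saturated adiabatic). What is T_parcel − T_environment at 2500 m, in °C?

-8.51°C (parcel cooler than environment)

Parcel:
  Dry to 1800 m: -9.7 × 1.8 km = -17.46°C, so T = 6.64°C.
  Saturated to 2500 m: -6.5 × 0.7 km = -4.55°C, so T = 2.09°C.
Environment:
  Environment to 2500 m: -5.4 × 2.5 km = -13.5°C, so T = 10.6°C.
T_parcel − T_env = 2.09 − 10.6 = -8.51°C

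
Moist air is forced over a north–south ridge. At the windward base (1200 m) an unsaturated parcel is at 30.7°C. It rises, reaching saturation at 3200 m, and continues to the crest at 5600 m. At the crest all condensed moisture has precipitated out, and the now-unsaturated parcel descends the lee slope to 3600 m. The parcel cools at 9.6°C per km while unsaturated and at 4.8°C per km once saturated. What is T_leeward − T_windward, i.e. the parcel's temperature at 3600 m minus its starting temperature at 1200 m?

1200 → 3200 m (dry, 9.6°C/km): ΔT = -9.6 × 2 = -19.2°C → T = 11.5°C
3200 → 5600 m (saturated, 4.8°C/km): ΔT = -4.8 × 2.4 = -11.52°C → T = -0.02°C
5600 → 3600 m (dry descent, 9.6°C/km): ΔT = +9.6 × 2 = +19.2°C → T = 19.18°C
Net change vs windward start: 19.18 − 30.7 = -11.52°C

-11.52°C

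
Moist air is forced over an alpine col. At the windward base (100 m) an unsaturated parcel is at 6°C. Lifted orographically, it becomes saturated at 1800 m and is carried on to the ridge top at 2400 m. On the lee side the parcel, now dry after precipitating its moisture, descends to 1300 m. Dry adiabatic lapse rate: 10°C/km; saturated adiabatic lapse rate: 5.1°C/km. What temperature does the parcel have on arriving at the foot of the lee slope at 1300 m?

From 100 m to 1800 m (dry): cools by 10 × 1.7 = 17°C, giving -11°C.
From 1800 m to 2400 m (saturated): cools by 5.1 × 0.6 = 3.06°C, giving -14.06°C.
From 2400 m to 1300 m (dry descent): warms by 10 × 1.1 = 11°C, giving -3.06°C.

-3.06°C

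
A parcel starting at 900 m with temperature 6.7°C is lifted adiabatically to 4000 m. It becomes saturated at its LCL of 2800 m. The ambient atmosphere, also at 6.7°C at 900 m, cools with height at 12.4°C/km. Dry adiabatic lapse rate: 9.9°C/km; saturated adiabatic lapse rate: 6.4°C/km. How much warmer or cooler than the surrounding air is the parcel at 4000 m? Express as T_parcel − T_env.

+11.95°C (parcel warmer than environment)

Parcel:
  900–2800 m, dry: Δz = 1.9 km ⇒ ΔT = -18.81°C; T = -12.11°C
  2800–4000 m, saturated: Δz = 1.2 km ⇒ ΔT = -7.68°C; T = -19.79°C
Environment:
  900–4000 m, environment: Δz = 3.1 km ⇒ ΔT = -38.44°C; T = -31.74°C
T_parcel − T_env = -19.79 − (-31.74) = +11.95°C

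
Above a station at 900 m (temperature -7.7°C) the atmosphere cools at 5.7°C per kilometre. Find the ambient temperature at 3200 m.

-20.81°C

900–3200 m, environmental: Δz = 2.3 km ⇒ ΔT = -13.11°C; T = -20.81°C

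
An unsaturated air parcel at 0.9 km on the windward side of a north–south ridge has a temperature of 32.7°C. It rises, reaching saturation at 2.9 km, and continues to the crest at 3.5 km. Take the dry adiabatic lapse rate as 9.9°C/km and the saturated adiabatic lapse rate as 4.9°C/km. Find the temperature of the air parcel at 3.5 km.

900–2900 m, dry: Δz = 2 km ⇒ ΔT = -19.8°C; T = 12.9°C
2900–3500 m, saturated: Δz = 0.6 km ⇒ ΔT = -2.94°C; T = 9.96°C

9.96°C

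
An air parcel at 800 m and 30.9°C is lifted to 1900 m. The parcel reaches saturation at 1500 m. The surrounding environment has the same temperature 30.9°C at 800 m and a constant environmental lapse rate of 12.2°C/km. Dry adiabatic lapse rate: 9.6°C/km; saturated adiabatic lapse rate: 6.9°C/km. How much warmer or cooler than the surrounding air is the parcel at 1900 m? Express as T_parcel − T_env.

Parcel:
  Dry to 1500 m: -9.6 × 0.7 km = -6.72°C, so T = 24.18°C.
  Saturated to 1900 m: -6.9 × 0.4 km = -2.76°C, so T = 21.42°C.
Environment:
  Environment to 1900 m: -12.2 × 1.1 km = -13.42°C, so T = 17.48°C.
T_parcel − T_env = 21.42 − 17.48 = +3.94°C

+3.94°C (parcel warmer than environment)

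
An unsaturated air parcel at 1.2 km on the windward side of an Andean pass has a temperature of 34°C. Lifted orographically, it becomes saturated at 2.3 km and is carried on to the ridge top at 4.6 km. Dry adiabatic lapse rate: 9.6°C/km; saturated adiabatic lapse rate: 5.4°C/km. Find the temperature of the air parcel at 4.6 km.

1200 → 2300 m (dry, 9.6°C/km): ΔT = -9.6 × 1.1 = -10.56°C → T = 23.44°C
2300 → 4600 m (saturated, 5.4°C/km): ΔT = -5.4 × 2.3 = -12.42°C → T = 11.02°C

11.02°C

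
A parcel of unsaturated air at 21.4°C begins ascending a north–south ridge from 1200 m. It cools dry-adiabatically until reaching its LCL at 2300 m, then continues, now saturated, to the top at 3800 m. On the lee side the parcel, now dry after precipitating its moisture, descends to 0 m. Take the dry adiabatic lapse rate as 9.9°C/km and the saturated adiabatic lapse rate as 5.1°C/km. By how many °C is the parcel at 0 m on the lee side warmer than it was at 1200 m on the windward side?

Dry to 2300 m: -9.9 × 1.1 km = -10.89°C, so T = 10.51°C.
Saturated to 3800 m: -5.1 × 1.5 km = -7.65°C, so T = 2.86°C.
Dry descent to 0 m: +9.9 × 3.8 km = +37.62°C, so T = 40.48°C.
Net change vs windward start: 40.48 − 21.4 = +19.08°C

+19.08°C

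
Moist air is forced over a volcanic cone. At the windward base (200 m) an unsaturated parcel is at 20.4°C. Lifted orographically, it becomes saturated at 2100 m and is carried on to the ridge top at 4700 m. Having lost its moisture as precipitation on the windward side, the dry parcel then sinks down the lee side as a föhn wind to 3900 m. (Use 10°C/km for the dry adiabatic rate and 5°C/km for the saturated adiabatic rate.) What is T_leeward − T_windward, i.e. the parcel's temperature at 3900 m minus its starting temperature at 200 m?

From 200 m to 2100 m (dry): cools by 10 × 1.9 = 19°C, giving 1.4°C.
From 2100 m to 4700 m (saturated): cools by 5 × 2.6 = 13°C, giving -11.6°C.
From 4700 m to 3900 m (dry descent): warms by 10 × 0.8 = 8°C, giving -3.6°C.
Net change vs windward start: -3.6 − 20.4 = -24°C

-24°C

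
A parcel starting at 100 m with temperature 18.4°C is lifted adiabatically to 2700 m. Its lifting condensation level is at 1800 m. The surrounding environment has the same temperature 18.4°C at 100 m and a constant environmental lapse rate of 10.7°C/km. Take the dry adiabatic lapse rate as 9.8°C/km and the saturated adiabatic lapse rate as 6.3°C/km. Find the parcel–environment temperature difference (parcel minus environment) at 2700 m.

Parcel:
  100–1800 m, dry: Δz = 1.7 km ⇒ ΔT = -16.66°C; T = 1.74°C
  1800–2700 m, saturated: Δz = 0.9 km ⇒ ΔT = -5.67°C; T = -3.93°C
Environment:
  100–2700 m, environment: Δz = 2.6 km ⇒ ΔT = -27.82°C; T = -9.42°C
T_parcel − T_env = -3.93 − (-9.42) = +5.49°C

+5.49°C (parcel warmer than environment)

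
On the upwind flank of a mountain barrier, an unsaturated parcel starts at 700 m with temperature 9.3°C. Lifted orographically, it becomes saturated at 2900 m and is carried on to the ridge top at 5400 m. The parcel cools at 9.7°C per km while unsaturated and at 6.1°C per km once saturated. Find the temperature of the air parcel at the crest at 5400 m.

-27.29°C

700–2900 m, dry: Δz = 2.2 km ⇒ ΔT = -21.34°C; T = -12.04°C
2900–5400 m, saturated: Δz = 2.5 km ⇒ ΔT = -15.25°C; T = -27.29°C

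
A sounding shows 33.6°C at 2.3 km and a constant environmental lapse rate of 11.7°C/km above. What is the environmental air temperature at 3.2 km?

23.07°C

2300–3200 m, environmental: Δz = 0.9 km ⇒ ΔT = -10.53°C; T = 23.07°C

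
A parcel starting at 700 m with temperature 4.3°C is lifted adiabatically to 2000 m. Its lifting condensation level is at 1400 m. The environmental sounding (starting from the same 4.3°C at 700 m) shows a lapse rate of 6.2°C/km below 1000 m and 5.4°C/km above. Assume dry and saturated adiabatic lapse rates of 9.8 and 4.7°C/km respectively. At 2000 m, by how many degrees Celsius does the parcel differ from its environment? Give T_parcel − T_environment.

Parcel:
  700–1400 m, dry: Δz = 0.7 km ⇒ ΔT = -6.86°C; T = -2.56°C
  1400–2000 m, saturated: Δz = 0.6 km ⇒ ΔT = -2.82°C; T = -5.38°C
Environment:
  700–1000 m, environment, lower layer: Δz = 0.3 km ⇒ ΔT = -1.86°C; T = 2.44°C
  1000–2000 m, environment, upper layer: Δz = 1 km ⇒ ΔT = -5.4°C; T = -2.96°C
T_parcel − T_env = -5.38 − (-2.96) = -2.42°C

-2.42°C (parcel cooler than environment)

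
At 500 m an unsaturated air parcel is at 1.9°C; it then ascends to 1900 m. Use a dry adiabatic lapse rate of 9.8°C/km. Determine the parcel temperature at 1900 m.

Dry adiabatic to 1900 m: -9.8 × 1.4 km = -13.72°C, so T = -11.82°C.

-11.82°C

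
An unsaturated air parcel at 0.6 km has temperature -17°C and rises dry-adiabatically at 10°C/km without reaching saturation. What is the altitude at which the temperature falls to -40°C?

2.9 km

Height above start = (-17 − (-40)) / 10 = 2.3 km
Altitude = 600 m + 2300 m = 2900 m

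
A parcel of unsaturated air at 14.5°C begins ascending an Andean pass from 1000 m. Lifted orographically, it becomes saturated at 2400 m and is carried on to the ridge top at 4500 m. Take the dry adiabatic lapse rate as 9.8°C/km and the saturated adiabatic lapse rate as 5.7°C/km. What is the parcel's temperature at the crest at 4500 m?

-11.19°C

1000 → 2400 m (dry, 9.8°C/km): ΔT = -9.8 × 1.4 = -13.72°C → T = 0.78°C
2400 → 4500 m (saturated, 5.7°C/km): ΔT = -5.7 × 2.1 = -11.97°C → T = -11.19°C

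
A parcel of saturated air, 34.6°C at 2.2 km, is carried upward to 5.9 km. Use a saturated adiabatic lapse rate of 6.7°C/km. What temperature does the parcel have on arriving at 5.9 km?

Saturated adiabatic to 5900 m: -6.7 × 3.7 km = -24.79°C, so T = 9.81°C.

9.81°C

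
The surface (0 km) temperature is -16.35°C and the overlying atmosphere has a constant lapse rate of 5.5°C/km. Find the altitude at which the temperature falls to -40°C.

Height above start = (-16.35 − (-40)) / 5.5 = 4.3 km
Altitude = 0 m + 4300 m = 4300 m

4.3 km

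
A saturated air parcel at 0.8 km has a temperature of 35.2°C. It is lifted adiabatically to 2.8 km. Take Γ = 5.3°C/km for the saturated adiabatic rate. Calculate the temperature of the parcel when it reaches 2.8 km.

24.6°C

Saturated adiabatic to 2800 m: -5.3 × 2 km = -10.6°C, so T = 24.6°C.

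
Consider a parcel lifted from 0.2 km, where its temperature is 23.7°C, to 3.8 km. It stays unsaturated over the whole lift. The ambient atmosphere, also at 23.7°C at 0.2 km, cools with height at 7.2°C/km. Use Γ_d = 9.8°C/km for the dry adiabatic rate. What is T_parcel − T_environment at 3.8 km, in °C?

Parcel:
  Dry to 3800 m: -9.8 × 3.6 km = -35.28°C, so T = -11.58°C.
Environment:
  Environment to 3800 m: -7.2 × 3.6 km = -25.92°C, so T = -2.22°C.
T_parcel − T_env = -11.58 − (-2.22) = -9.36°C

-9.36°C (parcel cooler than environment)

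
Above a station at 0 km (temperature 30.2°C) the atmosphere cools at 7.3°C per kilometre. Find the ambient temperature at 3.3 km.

Environmental to 3300 m: -7.3 × 3.3 km = -24.09°C, so T = 6.11°C.

6.11°C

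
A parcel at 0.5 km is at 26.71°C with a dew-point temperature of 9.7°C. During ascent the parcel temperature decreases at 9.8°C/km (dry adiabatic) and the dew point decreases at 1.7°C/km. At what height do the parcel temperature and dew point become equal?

T and T_d converge at 9.8 − 1.7 = 8.1°C per km
Height above start = (26.71 − 9.7) / 8.1 = 2.1 km
LCL altitude = 500 m + 2100 m = 2600 m

2.6 km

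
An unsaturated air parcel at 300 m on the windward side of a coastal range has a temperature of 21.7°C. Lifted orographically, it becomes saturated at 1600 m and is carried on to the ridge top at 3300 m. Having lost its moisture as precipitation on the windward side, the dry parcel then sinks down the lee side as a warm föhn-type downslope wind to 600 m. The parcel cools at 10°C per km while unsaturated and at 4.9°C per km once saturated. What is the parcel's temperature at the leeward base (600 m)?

300 → 1600 m (dry, 10°C/km): ΔT = -10 × 1.3 = -13°C → T = 8.7°C
1600 → 3300 m (saturated, 4.9°C/km): ΔT = -4.9 × 1.7 = -8.33°C → T = 0.37°C
3300 → 600 m (dry descent, 10°C/km): ΔT = +10 × 2.7 = +27°C → T = 27.37°C

27.37°C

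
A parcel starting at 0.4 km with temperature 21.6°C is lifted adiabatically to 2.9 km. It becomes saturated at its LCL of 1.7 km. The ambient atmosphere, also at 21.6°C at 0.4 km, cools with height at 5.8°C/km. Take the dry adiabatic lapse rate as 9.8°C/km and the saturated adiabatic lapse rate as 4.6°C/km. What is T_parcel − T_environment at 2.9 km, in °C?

-3.76°C (parcel cooler than environment)

Parcel:
  Dry to 1700 m: -9.8 × 1.3 km = -12.74°C, so T = 8.86°C.
  Saturated to 2900 m: -4.6 × 1.2 km = -5.52°C, so T = 3.34°C.
Environment:
  Environment to 2900 m: -5.8 × 2.5 km = -14.5°C, so T = 7.1°C.
T_parcel − T_env = 3.34 − 7.1 = -3.76°C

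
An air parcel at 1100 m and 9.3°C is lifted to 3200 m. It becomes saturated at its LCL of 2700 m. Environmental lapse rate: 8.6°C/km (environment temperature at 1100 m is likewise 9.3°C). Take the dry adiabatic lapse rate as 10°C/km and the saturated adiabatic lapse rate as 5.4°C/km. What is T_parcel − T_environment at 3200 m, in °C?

-0.64°C (parcel cooler than environment)

Parcel:
  1100–2700 m, dry: Δz = 1.6 km ⇒ ΔT = -16°C; T = -6.7°C
  2700–3200 m, saturated: Δz = 0.5 km ⇒ ΔT = -2.7°C; T = -9.4°C
Environment:
  1100–3200 m, environment: Δz = 2.1 km ⇒ ΔT = -18.06°C; T = -8.76°C
T_parcel − T_env = -9.4 − (-8.76) = -0.64°C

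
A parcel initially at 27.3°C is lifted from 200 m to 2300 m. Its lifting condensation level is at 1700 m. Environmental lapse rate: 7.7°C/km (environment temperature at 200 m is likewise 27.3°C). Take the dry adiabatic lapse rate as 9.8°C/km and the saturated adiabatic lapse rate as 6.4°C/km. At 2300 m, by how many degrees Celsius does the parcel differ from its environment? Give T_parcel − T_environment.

-2.37°C (parcel cooler than environment)

Parcel:
  200 → 1700 m (dry, 9.8°C/km): ΔT = -9.8 × 1.5 = -14.7°C → T = 12.6°C
  1700 → 2300 m (saturated, 6.4°C/km): ΔT = -6.4 × 0.6 = -3.84°C → T = 8.76°C
Environment:
  200 → 2300 m (environment, 7.7°C/km): ΔT = -7.7 × 2.1 = -16.17°C → T = 11.13°C
T_parcel − T_env = 8.76 − 11.13 = -2.37°C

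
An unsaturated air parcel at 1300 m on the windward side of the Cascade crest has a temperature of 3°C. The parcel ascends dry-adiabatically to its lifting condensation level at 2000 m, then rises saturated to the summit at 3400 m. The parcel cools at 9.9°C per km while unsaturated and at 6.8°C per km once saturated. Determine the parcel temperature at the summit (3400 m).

-13.45°C

From 1300 m to 2000 m (dry): cools by 9.9 × 0.7 = 6.93°C, giving -3.93°C.
From 2000 m to 3400 m (saturated): cools by 6.8 × 1.4 = 9.52°C, giving -13.45°C.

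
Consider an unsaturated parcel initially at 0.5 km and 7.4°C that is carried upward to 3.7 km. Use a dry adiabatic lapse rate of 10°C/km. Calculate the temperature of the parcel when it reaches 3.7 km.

500–3700 m, dry adiabatic: Δz = 3.2 km ⇒ ΔT = -32°C; T = -24.6°C

-24.6°C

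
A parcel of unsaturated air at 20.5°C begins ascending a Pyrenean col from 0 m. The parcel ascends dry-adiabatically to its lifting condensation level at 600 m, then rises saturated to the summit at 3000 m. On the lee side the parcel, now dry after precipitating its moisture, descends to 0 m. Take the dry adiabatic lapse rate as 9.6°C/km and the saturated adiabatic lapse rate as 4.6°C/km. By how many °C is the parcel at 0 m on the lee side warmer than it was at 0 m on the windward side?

+12°C

From 0 m to 600 m (dry): cools by 9.6 × 0.6 = 5.76°C, giving 14.74°C.
From 600 m to 3000 m (saturated): cools by 4.6 × 2.4 = 11.04°C, giving 3.7°C.
From 3000 m to 0 m (dry descent): warms by 9.6 × 3 = 28.8°C, giving 32.5°C.
Net change vs windward start: 32.5 − 20.5 = +12°C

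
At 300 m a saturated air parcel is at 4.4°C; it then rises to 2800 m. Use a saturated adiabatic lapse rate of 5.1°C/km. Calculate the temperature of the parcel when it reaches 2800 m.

-8.35°C

300–2800 m, saturated adiabatic: Δz = 2.5 km ⇒ ΔT = -12.75°C; T = -8.35°C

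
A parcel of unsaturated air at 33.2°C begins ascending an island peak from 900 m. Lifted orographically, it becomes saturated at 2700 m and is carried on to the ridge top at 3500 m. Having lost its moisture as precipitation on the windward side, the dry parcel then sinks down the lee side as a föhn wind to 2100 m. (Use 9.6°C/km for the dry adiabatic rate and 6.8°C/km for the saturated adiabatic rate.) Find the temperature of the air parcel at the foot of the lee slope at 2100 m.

Dry to 2700 m: -9.6 × 1.8 km = -17.28°C, so T = 15.92°C.
Saturated to 3500 m: -6.8 × 0.8 km = -5.44°C, so T = 10.48°C.
Dry descent to 2100 m: +9.6 × 1.4 km = +13.44°C, so T = 23.92°C.

23.92°C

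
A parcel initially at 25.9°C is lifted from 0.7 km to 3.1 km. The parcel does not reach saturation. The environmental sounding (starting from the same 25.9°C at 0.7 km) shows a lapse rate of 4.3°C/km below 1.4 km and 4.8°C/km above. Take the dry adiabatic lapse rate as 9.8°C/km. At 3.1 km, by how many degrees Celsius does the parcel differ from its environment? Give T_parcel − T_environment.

-12.35°C (parcel cooler than environment)

Parcel:
  From 700 m to 3100 m (dry): cools by 9.8 × 2.4 = 23.52°C, giving 2.38°C.
Environment:
  From 700 m to 1400 m (environment, lower layer): cools by 4.3 × 0.7 = 3.01°C, giving 22.89°C.
  From 1400 m to 3100 m (environment, upper layer): cools by 4.8 × 1.7 = 8.16°C, giving 14.73°C.
T_parcel − T_env = 2.38 − 14.73 = -12.35°C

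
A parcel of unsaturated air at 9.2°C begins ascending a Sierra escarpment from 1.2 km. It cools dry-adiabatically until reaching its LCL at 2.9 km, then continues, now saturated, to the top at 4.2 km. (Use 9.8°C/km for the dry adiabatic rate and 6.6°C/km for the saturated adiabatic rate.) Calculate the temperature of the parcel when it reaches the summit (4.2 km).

-16.04°C

1200–2900 m, dry: Δz = 1.7 km ⇒ ΔT = -16.66°C; T = -7.46°C
2900–4200 m, saturated: Δz = 1.3 km ⇒ ΔT = -8.58°C; T = -16.04°C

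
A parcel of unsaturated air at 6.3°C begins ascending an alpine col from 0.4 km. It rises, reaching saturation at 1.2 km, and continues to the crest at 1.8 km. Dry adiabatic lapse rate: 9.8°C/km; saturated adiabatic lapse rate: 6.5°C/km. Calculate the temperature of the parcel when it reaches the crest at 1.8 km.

From 400 m to 1200 m (dry): cools by 9.8 × 0.8 = 7.84°C, giving -1.54°C.
From 1200 m to 1800 m (saturated): cools by 6.5 × 0.6 = 3.9°C, giving -5.44°C.

-5.44°C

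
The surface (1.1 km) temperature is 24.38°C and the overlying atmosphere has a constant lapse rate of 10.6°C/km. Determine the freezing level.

Height above start = (24.38 − 0) / 10.6 = 2.3 km
Altitude = 1100 m + 2300 m = 3400 m

3.4 km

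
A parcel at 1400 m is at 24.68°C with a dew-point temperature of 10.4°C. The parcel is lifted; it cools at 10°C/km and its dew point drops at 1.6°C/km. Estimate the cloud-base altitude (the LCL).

3100 m

T and T_d converge at 10 − 1.6 = 8.4°C per km
Height above start = (24.68 − 10.4) / 8.4 = 1.7 km
LCL altitude = 1400 m + 1700 m = 3100 m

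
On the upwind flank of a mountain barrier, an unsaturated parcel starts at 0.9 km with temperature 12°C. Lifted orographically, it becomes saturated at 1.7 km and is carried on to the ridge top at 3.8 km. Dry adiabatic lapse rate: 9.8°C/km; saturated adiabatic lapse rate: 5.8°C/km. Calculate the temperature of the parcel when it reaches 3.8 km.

-8.02°C

900–1700 m, dry: Δz = 0.8 km ⇒ ΔT = -7.84°C; T = 4.16°C
1700–3800 m, saturated: Δz = 2.1 km ⇒ ΔT = -12.18°C; T = -8.02°C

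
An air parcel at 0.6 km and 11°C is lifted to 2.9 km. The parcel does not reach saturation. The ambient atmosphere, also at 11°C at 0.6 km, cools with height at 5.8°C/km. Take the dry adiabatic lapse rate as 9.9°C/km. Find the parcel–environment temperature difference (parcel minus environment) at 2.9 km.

Parcel:
  Dry to 2900 m: -9.9 × 2.3 km = -22.77°C, so T = -11.77°C.
Environment:
  Environment to 2900 m: -5.8 × 2.3 km = -13.34°C, so T = -2.34°C.
T_parcel − T_env = -11.77 − (-2.34) = -9.43°C

-9.43°C (parcel cooler than environment)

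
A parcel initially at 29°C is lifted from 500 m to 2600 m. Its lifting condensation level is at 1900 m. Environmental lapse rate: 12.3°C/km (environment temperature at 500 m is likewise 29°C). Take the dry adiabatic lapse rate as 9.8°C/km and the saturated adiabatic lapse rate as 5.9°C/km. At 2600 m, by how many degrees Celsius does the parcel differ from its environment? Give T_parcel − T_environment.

+7.98°C (parcel warmer than environment)

Parcel:
  Dry to 1900 m: -9.8 × 1.4 km = -13.72°C, so T = 15.28°C.
  Saturated to 2600 m: -5.9 × 0.7 km = -4.13°C, so T = 11.15°C.
Environment:
  Environment to 2600 m: -12.3 × 2.1 km = -25.83°C, so T = 3.17°C.
T_parcel − T_env = 11.15 − 3.17 = +7.98°C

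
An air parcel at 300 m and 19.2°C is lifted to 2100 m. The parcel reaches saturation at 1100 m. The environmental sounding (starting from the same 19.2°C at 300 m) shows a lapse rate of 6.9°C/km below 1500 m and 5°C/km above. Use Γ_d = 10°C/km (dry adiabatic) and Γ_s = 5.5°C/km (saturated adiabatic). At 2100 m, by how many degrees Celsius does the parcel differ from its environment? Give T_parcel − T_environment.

-2.22°C (parcel cooler than environment)

Parcel:
  300 → 1100 m (dry, 10°C/km): ΔT = -10 × 0.8 = -8°C → T = 11.2°C
  1100 → 2100 m (saturated, 5.5°C/km): ΔT = -5.5 × 1 = -5.5°C → T = 5.7°C
Environment:
  300 → 1500 m (environment, lower layer, 6.9°C/km): ΔT = -6.9 × 1.2 = -8.28°C → T = 10.92°C
  1500 → 2100 m (environment, upper layer, 5°C/km): ΔT = -5 × 0.6 = -3°C → T = 7.92°C
T_parcel − T_env = 5.7 − 7.92 = -2.22°C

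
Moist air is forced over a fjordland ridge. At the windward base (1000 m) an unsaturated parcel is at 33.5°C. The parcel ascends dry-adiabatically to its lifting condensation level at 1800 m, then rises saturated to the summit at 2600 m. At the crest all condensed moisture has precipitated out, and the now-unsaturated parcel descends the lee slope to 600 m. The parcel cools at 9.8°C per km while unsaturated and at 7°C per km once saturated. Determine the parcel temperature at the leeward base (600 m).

From 1000 m to 1800 m (dry): cools by 9.8 × 0.8 = 7.84°C, giving 25.66°C.
From 1800 m to 2600 m (saturated): cools by 7 × 0.8 = 5.6°C, giving 20.06°C.
From 2600 m to 600 m (dry descent): warms by 9.8 × 2 = 19.6°C, giving 39.66°C.

39.66°C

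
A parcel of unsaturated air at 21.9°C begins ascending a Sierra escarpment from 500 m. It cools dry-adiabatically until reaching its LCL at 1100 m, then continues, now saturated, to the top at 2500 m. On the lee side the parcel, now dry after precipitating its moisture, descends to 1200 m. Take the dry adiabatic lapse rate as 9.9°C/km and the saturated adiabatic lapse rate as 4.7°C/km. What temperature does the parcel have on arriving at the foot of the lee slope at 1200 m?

22.25°C

From 500 m to 1100 m (dry): cools by 9.9 × 0.6 = 5.94°C, giving 15.96°C.
From 1100 m to 2500 m (saturated): cools by 4.7 × 1.4 = 6.58°C, giving 9.38°C.
From 2500 m to 1200 m (dry descent): warms by 9.9 × 1.3 = 12.87°C, giving 22.25°C.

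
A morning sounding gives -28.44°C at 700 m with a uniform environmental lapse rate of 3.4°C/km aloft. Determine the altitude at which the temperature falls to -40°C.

Height above start = (-28.44 − (-40)) / 3.4 = 3.4 km
Altitude = 700 m + 3400 m = 4100 m

4100 m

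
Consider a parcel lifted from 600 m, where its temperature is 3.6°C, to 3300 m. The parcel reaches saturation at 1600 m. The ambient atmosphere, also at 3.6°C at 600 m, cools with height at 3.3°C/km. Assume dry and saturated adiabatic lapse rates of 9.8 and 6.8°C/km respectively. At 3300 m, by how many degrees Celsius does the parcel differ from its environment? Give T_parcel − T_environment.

Parcel:
  600 → 1600 m (dry, 9.8°C/km): ΔT = -9.8 × 1 = -9.8°C → T = -6.2°C
  1600 → 3300 m (saturated, 6.8°C/km): ΔT = -6.8 × 1.7 = -11.56°C → T = -17.76°C
Environment:
  600 → 3300 m (environment, 3.3°C/km): ΔT = -3.3 × 2.7 = -8.91°C → T = -5.31°C
T_parcel − T_env = -17.76 − (-5.31) = -12.45°C

-12.45°C (parcel cooler than environment)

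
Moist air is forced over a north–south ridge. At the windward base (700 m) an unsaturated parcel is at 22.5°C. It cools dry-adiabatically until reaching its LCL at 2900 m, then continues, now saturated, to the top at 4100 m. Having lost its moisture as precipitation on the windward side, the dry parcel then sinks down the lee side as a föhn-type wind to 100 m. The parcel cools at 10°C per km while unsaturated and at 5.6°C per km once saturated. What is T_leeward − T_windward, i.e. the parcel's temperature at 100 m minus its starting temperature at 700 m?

From 700 m to 2900 m (dry): cools by 10 × 2.2 = 22°C, giving 0.5°C.
From 2900 m to 4100 m (saturated): cools by 5.6 × 1.2 = 6.72°C, giving -6.22°C.
From 4100 m to 100 m (dry descent): warms by 10 × 4 = 40°C, giving 33.78°C.
Net change vs windward start: 33.78 − 22.5 = +11.28°C

+11.28°C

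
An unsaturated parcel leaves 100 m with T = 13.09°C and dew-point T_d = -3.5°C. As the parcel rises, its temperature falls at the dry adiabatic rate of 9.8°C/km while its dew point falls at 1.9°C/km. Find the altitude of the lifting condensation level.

T and T_d converge at 9.8 − 1.9 = 7.9°C per km
Height above start = (13.09 − (-3.5)) / 7.9 = 2.1 km
LCL altitude = 100 m + 2100 m = 2200 m

2200 m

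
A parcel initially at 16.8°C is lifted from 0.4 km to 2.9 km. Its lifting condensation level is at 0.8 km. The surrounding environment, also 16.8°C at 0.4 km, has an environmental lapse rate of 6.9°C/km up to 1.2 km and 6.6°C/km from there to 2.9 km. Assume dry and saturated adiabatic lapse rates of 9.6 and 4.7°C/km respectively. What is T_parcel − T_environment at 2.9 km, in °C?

+3.03°C (parcel warmer than environment)

Parcel:
  Dry to 800 m: -9.6 × 0.4 km = -3.84°C, so T = 12.96°C.
  Saturated to 2900 m: -4.7 × 2.1 km = -9.87°C, so T = 3.09°C.
Environment:
  Environment, lower layer to 1200 m: -6.9 × 0.8 km = -5.52°C, so T = 11.28°C.
  Environment, upper layer to 2900 m: -6.6 × 1.7 km = -11.22°C, so T = 0.06°C.
T_parcel − T_env = 3.09 − 0.06 = +3.03°C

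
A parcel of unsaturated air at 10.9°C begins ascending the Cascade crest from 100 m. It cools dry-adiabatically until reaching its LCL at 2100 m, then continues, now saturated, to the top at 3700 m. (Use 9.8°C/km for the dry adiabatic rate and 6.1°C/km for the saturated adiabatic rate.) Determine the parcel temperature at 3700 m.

From 100 m to 2100 m (dry): cools by 9.8 × 2 = 19.6°C, giving -8.7°C.
From 2100 m to 3700 m (saturated): cools by 6.1 × 1.6 = 9.76°C, giving -18.46°C.

-18.46°C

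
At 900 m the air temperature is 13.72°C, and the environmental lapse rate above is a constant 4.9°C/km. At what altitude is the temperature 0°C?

Height above start = (13.72 − 0) / 4.9 = 2.8 km
Altitude = 900 m + 2800 m = 3700 m

3700 m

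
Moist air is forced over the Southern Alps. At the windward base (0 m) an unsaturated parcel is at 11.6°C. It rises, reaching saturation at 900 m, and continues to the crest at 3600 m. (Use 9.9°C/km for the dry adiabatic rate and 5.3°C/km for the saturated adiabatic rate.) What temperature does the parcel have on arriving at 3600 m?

Dry to 900 m: -9.9 × 0.9 km = -8.91°C, so T = 2.69°C.
Saturated to 3600 m: -5.3 × 2.7 km = -14.31°C, so T = -11.62°C.

-11.62°C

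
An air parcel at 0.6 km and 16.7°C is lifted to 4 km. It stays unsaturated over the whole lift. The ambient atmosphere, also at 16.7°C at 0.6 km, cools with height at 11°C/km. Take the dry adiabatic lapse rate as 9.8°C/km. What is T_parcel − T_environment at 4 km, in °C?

+4.08°C (parcel warmer than environment)

Parcel:
  600–4000 m, dry: Δz = 3.4 km ⇒ ΔT = -33.32°C; T = -16.62°C
Environment:
  600–4000 m, environment: Δz = 3.4 km ⇒ ΔT = -37.4°C; T = -20.7°C
T_parcel − T_env = -16.62 − (-20.7) = +4.08°C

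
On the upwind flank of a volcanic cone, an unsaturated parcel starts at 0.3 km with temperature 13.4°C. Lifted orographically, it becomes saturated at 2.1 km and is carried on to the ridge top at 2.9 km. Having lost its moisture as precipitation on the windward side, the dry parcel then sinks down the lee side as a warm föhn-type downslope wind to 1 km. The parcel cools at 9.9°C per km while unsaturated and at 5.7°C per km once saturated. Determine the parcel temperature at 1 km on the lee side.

300–2100 m, dry: Δz = 1.8 km ⇒ ΔT = -17.82°C; T = -4.42°C
2100–2900 m, saturated: Δz = 0.8 km ⇒ ΔT = -4.56°C; T = -8.98°C
2900–1000 m, dry descent: Δz = 1.9 km ⇒ ΔT = +18.81°C; T = 9.83°C

9.83°C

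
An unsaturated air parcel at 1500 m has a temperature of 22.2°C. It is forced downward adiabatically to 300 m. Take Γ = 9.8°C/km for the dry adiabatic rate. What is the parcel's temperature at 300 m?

33.96°C

Dry adiabatic to 300 m: +9.8 × 1.2 km = +11.76°C, so T = 33.96°C.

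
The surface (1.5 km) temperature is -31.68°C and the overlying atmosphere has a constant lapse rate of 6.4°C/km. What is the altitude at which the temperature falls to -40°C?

2.8 km

Height above start = (-31.68 − (-40)) / 6.4 = 1.3 km
Altitude = 1500 m + 1300 m = 2800 m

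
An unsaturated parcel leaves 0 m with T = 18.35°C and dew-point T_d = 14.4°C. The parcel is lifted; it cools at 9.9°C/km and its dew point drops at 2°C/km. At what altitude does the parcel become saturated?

T and T_d converge at 9.9 − 2 = 7.9°C per km
Height above start = (18.35 − 14.4) / 7.9 = 0.5 km
LCL altitude = 0 m + 500 m = 500 m

500 m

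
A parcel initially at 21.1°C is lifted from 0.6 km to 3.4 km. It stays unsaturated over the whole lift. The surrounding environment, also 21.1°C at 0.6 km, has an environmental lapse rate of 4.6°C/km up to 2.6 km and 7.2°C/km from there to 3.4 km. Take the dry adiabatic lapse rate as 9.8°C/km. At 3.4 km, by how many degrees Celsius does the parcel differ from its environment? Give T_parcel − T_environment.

Parcel:
  Dry to 3400 m: -9.8 × 2.8 km = -27.44°C, so T = -6.34°C.
Environment:
  Environment, lower layer to 2600 m: -4.6 × 2 km = -9.2°C, so T = 11.9°C.
  Environment, upper layer to 3400 m: -7.2 × 0.8 km = -5.76°C, so T = 6.14°C.
T_parcel − T_env = -6.34 − 6.14 = -12.48°C

-12.48°C (parcel cooler than environment)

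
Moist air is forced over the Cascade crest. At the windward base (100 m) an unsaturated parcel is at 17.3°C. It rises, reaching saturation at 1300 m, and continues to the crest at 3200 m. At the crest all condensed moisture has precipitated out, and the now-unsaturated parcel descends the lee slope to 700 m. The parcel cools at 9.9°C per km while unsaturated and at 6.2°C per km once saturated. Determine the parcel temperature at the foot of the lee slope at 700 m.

18.39°C

From 100 m to 1300 m (dry): cools by 9.9 × 1.2 = 11.88°C, giving 5.42°C.
From 1300 m to 3200 m (saturated): cools by 6.2 × 1.9 = 11.78°C, giving -6.36°C.
From 3200 m to 700 m (dry descent): warms by 9.9 × 2.5 = 24.75°C, giving 18.39°C.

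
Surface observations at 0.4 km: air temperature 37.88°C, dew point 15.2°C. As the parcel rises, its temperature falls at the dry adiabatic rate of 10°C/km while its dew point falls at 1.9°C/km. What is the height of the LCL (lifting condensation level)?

3.2 km

T and T_d converge at 10 − 1.9 = 8.1°C per km
Height above start = (37.88 − 15.2) / 8.1 = 2.8 km
LCL altitude = 400 m + 2800 m = 3200 m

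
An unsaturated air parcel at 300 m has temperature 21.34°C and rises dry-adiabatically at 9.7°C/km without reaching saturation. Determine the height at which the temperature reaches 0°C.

2500 m

Height above start = (21.34 − 0) / 9.7 = 2.2 km
Altitude = 300 m + 2200 m = 2500 m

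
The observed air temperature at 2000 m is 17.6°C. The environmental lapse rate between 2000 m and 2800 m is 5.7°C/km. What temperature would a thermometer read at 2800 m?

2000–2800 m, environmental: Δz = 0.8 km ⇒ ΔT = -4.56°C; T = 13.04°C

13.04°C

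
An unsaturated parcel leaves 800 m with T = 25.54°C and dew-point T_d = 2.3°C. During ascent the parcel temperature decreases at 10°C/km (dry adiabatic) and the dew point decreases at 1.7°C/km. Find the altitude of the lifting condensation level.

T and T_d converge at 10 − 1.7 = 8.3°C per km
Height above start = (25.54 − 2.3) / 8.3 = 2.8 km
LCL altitude = 800 m + 2800 m = 3600 m

3600 m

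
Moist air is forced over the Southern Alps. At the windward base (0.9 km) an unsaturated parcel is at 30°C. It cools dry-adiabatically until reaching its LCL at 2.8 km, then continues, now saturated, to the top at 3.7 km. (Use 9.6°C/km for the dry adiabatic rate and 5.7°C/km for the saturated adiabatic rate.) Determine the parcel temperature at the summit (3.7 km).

6.63°C

From 900 m to 2800 m (dry): cools by 9.6 × 1.9 = 18.24°C, giving 11.76°C.
From 2800 m to 3700 m (saturated): cools by 5.7 × 0.9 = 5.13°C, giving 6.63°C.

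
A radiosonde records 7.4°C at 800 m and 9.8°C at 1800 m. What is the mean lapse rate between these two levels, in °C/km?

Γ = −ΔT/Δz = (7.4 − 9.8) / (1800 − 800) m
  = -2.4°C / 1 km = -2.4°C/km

-2.4°C/km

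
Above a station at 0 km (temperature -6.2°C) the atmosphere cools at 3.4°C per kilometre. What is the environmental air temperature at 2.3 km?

-14.02°C

0 → 2300 m (environmental, 3.4°C/km): ΔT = -3.4 × 2.3 = -7.82°C → T = -14.02°C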